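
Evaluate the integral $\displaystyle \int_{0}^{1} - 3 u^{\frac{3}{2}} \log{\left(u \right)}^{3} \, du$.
$\frac{288}{625}$

Consider the simpler parametrised integral
$$J(a) = \int_{0}^{1} - 3 u^{a} \, du = - \frac{3}{a + 1}.$$

Differentiating under the integral sign brings down a factor of $\ln u$:
$$\frac{dJ}{da} = \int_{0}^{1} - 3 u^{a} \log{\left(u \right)} \, du = \frac{3}{\left(a + 1\right)^{2}}.$$

Repeating $3$ times in total — each differentiation brings down another $\ln u$ — gives
$$\frac{d^{3}J}{da^{3}} = \int_{0}^{1} - 3 u^{a} \log{\left(u \right)}^{3} \, du = \frac{18}{\left(a + 1\right)^{4}},$$
and the integrand here is exactly the target integrand, so $I = \frac{18}{\left(a + 1\right)^{4}}$.

Setting $a = \frac{3}{2}$:
$$I = \frac{288}{625}.$$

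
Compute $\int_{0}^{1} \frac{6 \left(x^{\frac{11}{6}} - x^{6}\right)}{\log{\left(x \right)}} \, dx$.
$- \log{\left(\frac{5489031744}{24137569} \right)}$

Introduce a parameter $a$ in the exponent: let $I(a) = \int_{0}^{1} \frac{6 \left(x^{\frac{11}{6}} - x^{a}\right)}{\log{\left(x \right)}} \, dx$.

Since $\dfrac{\partial}{\partial a}\,x^{a} = x^{a} \ln x$, the $\ln x$ in the denominator cancels and
$$\frac{dI}{da} = \int_{0}^{1} -6 x^{a} \, dx = -6 \left[\frac{x^{a+1}}{a+1}\right]_0^1 = - \frac{6}{a + 1}.$$

Integrating with respect to $a$ gives $I(a) = - \log{\left(\frac{46656 \left(a + 1\right)^{6}}{24137569} \right)} + C$.

At $a = \frac{11}{6}$ the integrand is identically $0$, so $I(\frac{11}{6}) = 0$. The closed form gives $0$, hence $C = 0$.

Setting $a = 6$:
$$I = - \log{\left(\frac{5489031744}{24137569} \right)}.$$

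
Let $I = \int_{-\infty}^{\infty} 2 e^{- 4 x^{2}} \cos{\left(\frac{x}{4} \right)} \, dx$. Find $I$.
$\frac{\sqrt{\pi}}{e^{\frac{1}{256}}}$

Treat the cosine frequency as a parameter and define $I(b) = \int_{-\infty}^{\infty} 2 e^{- 4 x^{2}} \cos{\left(b x \right)} \, dx$.

Differentiating under the integral sign,
$$I'(b) = \int_{-\infty}^{\infty} - 2 x e^{- 4 x^{2}} \sin{\left(b x \right)} \, dx.$$

Integrate $\int_{-\infty}^{\infty} x \sin(b x)\, e^{- 4 x^{2}}\, dx$ by parts with $u = \sin(b x)$ and $dv = x\, e^{- 4 x^{2}}\, dx$, giving $v = - \frac{e^{- 4 x^{2}}}{8}$. The boundary term vanishes and
$$\int_{-\infty}^{\infty} x \sin(b x)\, e^{- 4 x^{2}}\, dx = \frac{b}{8} \int_{-\infty}^{\infty} \cos(b x)\, e^{- 4 x^{2}}\, dx,$$
so $I'(b) = - \frac{b}{8}\, I(b)$.

This is a separable first-order ODE; solving with the initial condition $I(0) = \int_{-\infty}^{\infty} 2 e^{- 4 x^{2}}\,dx = \sqrt{\pi}$ gives
$$I(b) = \sqrt{\pi} e^{- \frac{b^{2}}{16}}.$$

Setting $b = \frac{1}{4}$:
$$I = \frac{\sqrt{\pi}}{e^{\frac{1}{256}}}.$$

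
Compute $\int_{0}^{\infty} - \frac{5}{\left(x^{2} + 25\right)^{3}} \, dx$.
$- \frac{3 \pi}{10000}$

Start from the standard arctangent integral
$$J(a) = \int_{0}^{\infty} - \frac{5}{a^{2} + x^{2}} \, dx = - \frac{5 \pi}{2 a}.$$

Differentiating under the integral sign with respect to $a$,
$$\frac{dJ}{da} = \int_{0}^{\infty} \frac{10 a}{\left(a^{2} + x^{2}\right)^{2}} \, dx = \frac{5 \pi}{2 a^{2}},$$
so $\int_{0}^{\infty} - \frac{5}{\left(a^{2} + x^{2}\right)^{2}} \, dx = - \frac{5 \pi}{4 a^{3}}$.

Repeating — each differentiation of $1/(x^2+a^2)^j$ produces $-2ja/(x^2+a^2)^{j+1}$ — and dividing through by $-2ja$ at each step yields, after $2$ differentiations in total,
$$\int_{0}^{\infty} - \frac{5}{\left(a^{2} + x^{2}\right)^{3}} \, dx = - \frac{15 \pi}{16 a^{5}}.$$

Setting $a = 5$:
$$I = - \frac{3 \pi}{10000}.$$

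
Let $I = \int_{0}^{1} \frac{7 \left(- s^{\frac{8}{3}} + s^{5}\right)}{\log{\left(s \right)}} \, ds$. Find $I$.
$\log{\left(\frac{612220032}{19487171} \right)}$

Consider the one-parameter family: let $I(a) = \int_{0}^{1} \frac{7 \left(- s^{\frac{8}{3}} + s^{a}\right)}{\log{\left(s \right)}} \, ds$.

Since $\dfrac{\partial}{\partial a}\,s^{a} = s^{a} \ln s$, the $\ln s$ in the denominator cancels and
$$\frac{dI}{da} = \int_{0}^{1} 7 s^{a} \, ds = 7 \left[\frac{s^{a+1}}{a+1}\right]_0^1 = \frac{7}{a + 1}.$$

Integrating with respect to $a$ gives $I(a) = \log{\left(\frac{2187 \left(a + 1\right)^{7}}{19487171} \right)} + C$.

At $a = \frac{8}{3}$ the integrand is identically $0$, so $I(\frac{8}{3}) = 0$. The closed form gives $0$, hence $C = 0$.

Setting $a = 5$:
$$I = \log{\left(\frac{612220032}{19487171} \right)}.$$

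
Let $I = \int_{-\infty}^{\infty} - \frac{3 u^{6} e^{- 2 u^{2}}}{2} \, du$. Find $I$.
$- \frac{45 \sqrt{2} \sqrt{\pi}}{256}$

Consider the simpler parametrised integral
$$J(a) = \int_{-\infty}^{\infty} - \frac{3 e^{- a u^{2}}}{2} \, du = - \frac{3 \sqrt{\pi}}{2 \sqrt{a}}.$$

Differentiating under the integral sign brings down a factor of $(-u^2)$:
$$\frac{dJ}{da} = \int_{-\infty}^{\infty} \frac{3 u^{2} e^{- a u^{2}}}{2} \, du = \frac{3 \sqrt{\pi}}{4 a^{\frac{3}{2}}}.$$

Repeating $3$ times in total — each differentiation brings down another $(-u^2)$ — gives
$$\frac{d^{3}J}{da^{3}} = \int_{-\infty}^{\infty} \frac{3 u^{6} e^{- a u^{2}}}{2} \, du = \frac{45 \sqrt{\pi}}{16 a^{\frac{7}{2}}},$$
and the integrand here is $(-1)^{3}$ times the target integrand, so $I = (-1)^{3}\,\frac{d^{3}J}{da^{3}} = - \frac{45 \sqrt{\pi}}{16 a^{\frac{7}{2}}}$.

Setting $a = 2$:
$$I = - \frac{45 \sqrt{2} \sqrt{\pi}}{256}.$$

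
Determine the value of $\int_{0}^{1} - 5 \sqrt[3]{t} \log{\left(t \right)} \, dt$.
$\frac{45}{16}$

Consider the simpler parametrised integral
$$J(a) = \int_{0}^{1} - 5 t^{a} \, dt = - \frac{5}{a + 1}.$$

Differentiating under the integral sign brings down a factor of $\ln t$:
$$\frac{dJ}{da} = \int_{0}^{1} - 5 t^{a} \log{\left(t \right)} \, dt = \frac{5}{\left(a + 1\right)^{2}}.$$

The integral on the left is $I$, so $I = \frac{5}{\left(a + 1\right)^{2}}$.

Setting $a = \frac{1}{3}$:
$$I = \frac{45}{16}.$$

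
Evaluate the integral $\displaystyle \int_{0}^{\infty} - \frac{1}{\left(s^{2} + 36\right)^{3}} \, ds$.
$- \frac{\pi}{41472}$

Start from the standard arctangent integral
$$J(a) = \int_{0}^{\infty} - \frac{1}{a^{2} + s^{2}} \, ds = - \frac{\pi}{2 a}.$$

Differentiating under the integral sign with respect to $a$,
$$\frac{dJ}{da} = \int_{0}^{\infty} \frac{2 a}{\left(a^{2} + s^{2}\right)^{2}} \, ds = \frac{\pi}{2 a^{2}},$$
so $\int_{0}^{\infty} - \frac{1}{\left(a^{2} + s^{2}\right)^{2}} \, ds = - \frac{\pi}{4 a^{3}}$.

Repeating — each differentiation of $1/(s^2+a^2)^j$ produces $-2ja/(s^2+a^2)^{j+1}$ — and dividing through by $-2ja$ at each step yields, after $2$ differentiations in total,
$$\int_{0}^{\infty} - \frac{1}{\left(a^{2} + s^{2}\right)^{3}} \, ds = - \frac{3 \pi}{16 a^{5}}.$$

Setting $a = 6$:
$$I = - \frac{\pi}{41472}.$$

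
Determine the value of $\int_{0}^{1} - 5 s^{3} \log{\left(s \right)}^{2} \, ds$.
$- \frac{5}{32}$

Start from the elementary integral
$$J(a) = \int_{0}^{1} - 5 s^{a} \, ds = - \frac{5}{a + 1}.$$

Differentiating under the integral sign brings down a factor of $\ln s$:
$$\frac{dJ}{da} = \int_{0}^{1} - 5 s^{a} \log{\left(s \right)} \, ds = \frac{5}{\left(a + 1\right)^{2}}.$$

Repeating twice in total — each differentiation brings down another $\ln s$ — gives
$$\frac{d^{2}J}{da^{2}} = \int_{0}^{1} - 5 s^{a} \log{\left(s \right)}^{2} \, ds = - \frac{10}{\left(a + 1\right)^{3}},$$
and the integrand here is exactly the target integrand, so $I = - \frac{10}{\left(a + 1\right)^{3}}$.

Setting $a = 3$:
$$I = - \frac{5}{32}.$$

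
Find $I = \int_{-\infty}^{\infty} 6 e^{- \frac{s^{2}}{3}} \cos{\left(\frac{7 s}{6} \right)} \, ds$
$\frac{6 \sqrt{3} \sqrt{\pi}}{e^{\frac{49}{48}}}$

Let $b$ denote the cosine frequency and define $I(b) = \int_{-\infty}^{\infty} 6 e^{- \frac{s^{2}}{3}} \cos{\left(b s \right)} \, ds$.

Differentiating under the integral sign,
$$I'(b) = \int_{-\infty}^{\infty} - 6 s e^{- \frac{s^{2}}{3}} \sin{\left(b s \right)} \, ds.$$

Integrate $\int_{-\infty}^{\infty} s \sin(b s)\, e^{- \frac{s^{2}}{3}}\, ds$ by parts with $u = \sin(b s)$ and $dv = s\, e^{- \frac{s^{2}}{3}}\, ds$, giving $v = - \frac{3 e^{- \frac{s^{2}}{3}}}{2}$. The boundary term vanishes and
$$\int_{-\infty}^{\infty} s \sin(b s)\, e^{- \frac{s^{2}}{3}}\, ds = \frac{3 b}{2} \int_{-\infty}^{\infty} \cos(b s)\, e^{- \frac{s^{2}}{3}}\, ds,$$
so $I'(b) = - \frac{3 b}{2}\, I(b)$.

This is a separable first-order ODE; solving with the initial condition $I(0) = \int_{-\infty}^{\infty} 6 e^{- \frac{s^{2}}{3}}\,ds = 6 \sqrt{3} \sqrt{\pi}$ gives
$$I(b) = 6 \sqrt{3} \sqrt{\pi} e^{- \frac{3 b^{2}}{4}}.$$

Setting $b = \frac{7}{6}$:
$$I = \frac{6 \sqrt{3} \sqrt{\pi}}{e^{\frac{49}{48}}}.$$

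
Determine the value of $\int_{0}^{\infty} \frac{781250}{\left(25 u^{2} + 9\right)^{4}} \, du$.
$\frac{390625 \pi}{34992}$

Start from the standard arctangent integral
$$J(a) = \int_{0}^{\infty} \frac{2}{a^{2} + u^{2}} \, du = \frac{\pi}{a}.$$

Differentiating under the integral sign with respect to $a$,
$$\frac{dJ}{da} = \int_{0}^{\infty} - \frac{4 a}{\left(a^{2} + u^{2}\right)^{2}} \, du = - \frac{\pi}{a^{2}},$$
so $\int_{0}^{\infty} \frac{2}{\left(a^{2} + u^{2}\right)^{2}} \, du = \frac{\pi}{2 a^{3}}$.

Repeating — each differentiation of $1/(u^2+a^2)^j$ produces $-2ja/(u^2+a^2)^{j+1}$ — and dividing through by $-2ja$ at each step yields, after $3$ differentiations in total,
$$\int_{0}^{\infty} \frac{2}{\left(a^{2} + u^{2}\right)^{4}} \, du = \frac{5 \pi}{16 a^{7}}.$$

Setting $a = \frac{3}{5}$:
$$I = \frac{390625 \pi}{34992}.$$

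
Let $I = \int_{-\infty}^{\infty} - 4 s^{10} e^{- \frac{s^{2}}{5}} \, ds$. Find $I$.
$- \frac{2953125 \sqrt{5} \sqrt{\pi}}{8}$

Consider the simpler parametrised integral
$$J(a) = \int_{-\infty}^{\infty} - 4 e^{- a s^{2}} \, ds = - \frac{4 \sqrt{\pi}}{\sqrt{a}}.$$

Differentiating under the integral sign brings down a factor of $(-s^2)$:
$$\frac{dJ}{da} = \int_{-\infty}^{\infty} 4 s^{2} e^{- a s^{2}} \, ds = \frac{2 \sqrt{\pi}}{a^{\frac{3}{2}}}.$$

Repeating $5$ times in total — each differentiation brings down another $(-s^2)$ — gives
$$\frac{d^{5}J}{da^{5}} = \int_{-\infty}^{\infty} 4 s^{10} e^{- a s^{2}} \, ds = \frac{945 \sqrt{\pi}}{8 a^{\frac{11}{2}}},$$
and the integrand here is $(-1)^{5}$ times the target integrand, so $I = (-1)^{5}\,\frac{d^{5}J}{da^{5}} = - \frac{945 \sqrt{\pi}}{8 a^{\frac{11}{2}}}$.

Setting $a = \frac{1}{5}$:
$$I = - \frac{2953125 \sqrt{5} \sqrt{\pi}}{8}.$$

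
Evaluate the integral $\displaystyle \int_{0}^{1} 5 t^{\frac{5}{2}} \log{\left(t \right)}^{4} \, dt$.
$\frac{3840}{16807}$

Consider the simpler parametrised integral
$$J(a) = \int_{0}^{1} 5 t^{a} \, dt = \frac{5}{a + 1}.$$

Differentiating under the integral sign brings down a factor of $\ln t$:
$$\frac{dJ}{da} = \int_{0}^{1} 5 t^{a} \log{\left(t \right)} \, dt = - \frac{5}{\left(a + 1\right)^{2}}.$$

Repeating $4$ times in total — each differentiation brings down another $\ln t$ — gives
$$\frac{d^{4}J}{da^{4}} = \int_{0}^{1} 5 t^{a} \log{\left(t \right)}^{4} \, dt = \frac{120}{\left(a + 1\right)^{5}},$$
and the integrand here is exactly the target integrand, so $I = \frac{120}{\left(a + 1\right)^{5}}$.

Setting $a = \frac{5}{2}$:
$$I = \frac{3840}{16807}.$$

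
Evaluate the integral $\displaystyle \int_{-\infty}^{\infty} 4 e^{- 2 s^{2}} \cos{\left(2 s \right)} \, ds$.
$\frac{2 \sqrt{2} \sqrt{\pi}}{e^{\frac{1}{2}}}$

Let $b$ denote the cosine frequency and define $I(b) = \int_{-\infty}^{\infty} 4 e^{- 2 s^{2}} \cos{\left(b s \right)} \, ds$.

Differentiating under the integral sign,
$$I'(b) = \int_{-\infty}^{\infty} - 4 s e^{- 2 s^{2}} \sin{\left(b s \right)} \, ds.$$

Integrate $\int_{-\infty}^{\infty} s \sin(b s)\, e^{- 2 s^{2}}\, ds$ by parts with $u = \sin(b s)$ and $dv = s\, e^{- 2 s^{2}}\, ds$, giving $v = - \frac{e^{- 2 s^{2}}}{4}$. The boundary term vanishes and
$$\int_{-\infty}^{\infty} s \sin(b s)\, e^{- 2 s^{2}}\, ds = \frac{b}{4} \int_{-\infty}^{\infty} \cos(b s)\, e^{- 2 s^{2}}\, ds,$$
so $I'(b) = - \frac{b}{4}\, I(b)$.

This is a separable first-order ODE; solving with the initial condition $I(0) = \int_{-\infty}^{\infty} 4 e^{- 2 s^{2}}\,ds = 2 \sqrt{2} \sqrt{\pi}$ gives
$$I(b) = 2 \sqrt{2} \sqrt{\pi} e^{- \frac{b^{2}}{8}}.$$

Setting $b = 2$:
$$I = \frac{2 \sqrt{2} \sqrt{\pi}}{e^{\frac{1}{2}}}.$$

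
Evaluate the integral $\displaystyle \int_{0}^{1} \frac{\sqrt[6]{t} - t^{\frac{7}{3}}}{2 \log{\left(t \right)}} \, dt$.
$- \log{\left(10 \right)} + \frac{\log{\left(35 \right)}}{2}$

Replace the exponent $\frac{1}{6}$ by a parameter $a$: let $I(a) = \int_{0}^{1} \frac{- t^{\frac{7}{3}} + t^{a}}{2 \log{\left(t \right)}} \, dt$.

Since $\dfrac{\partial}{\partial a}\,t^{a} = t^{a} \ln t$, the $\ln t$ in the denominator cancels and
$$\frac{dI}{da} = \int_{0}^{1} \frac{1}{2} t^{a} \, dt = \frac{1}{2} \left[\frac{t^{a+1}}{a+1}\right]_0^1 = \frac{1}{2 \left(a + 1\right)}.$$

Integrating with respect to $a$ gives $I(a) = \log{\left(\frac{\sqrt{30} \sqrt{a + 1}}{10} \right)} + C$.

At $a = \frac{7}{3}$ the integrand is identically $0$, so $I(\frac{7}{3}) = 0$. The closed form gives $0$, hence $C = 0$.

Setting $a = \frac{1}{6}$:
$$I = - \log{\left(10 \right)} + \frac{\log{\left(35 \right)}}{2}.$$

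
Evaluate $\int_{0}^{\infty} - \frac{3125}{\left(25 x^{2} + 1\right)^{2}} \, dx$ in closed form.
$- \frac{625 \pi}{4}$

Recall the elementary integral
$$J(a) = \int_{0}^{\infty} - \frac{5}{a^{2} + x^{2}} \, dx = - \frac{5 \pi}{2 a}.$$

Differentiating under the integral sign with respect to $a$,
$$\frac{dJ}{da} = \int_{0}^{\infty} \frac{10 a}{\left(a^{2} + x^{2}\right)^{2}} \, dx = \frac{5 \pi}{2 a^{2}},$$
so $\int_{0}^{\infty} - \frac{5}{\left(a^{2} + x^{2}\right)^{2}} \, dx = - \frac{5 \pi}{4 a^{3}}$.

Setting $a = \frac{1}{5}$:
$$I = - \frac{625 \pi}{4}.$$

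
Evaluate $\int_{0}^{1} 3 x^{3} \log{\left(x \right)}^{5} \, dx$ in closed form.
$- \frac{45}{512}$

Start from the elementary integral
$$J(a) = \int_{0}^{1} 3 x^{a} \, dx = \frac{3}{a + 1}.$$

Differentiating under the integral sign brings down a factor of $\ln x$:
$$\frac{dJ}{da} = \int_{0}^{1} 3 x^{a} \log{\left(x \right)} \, dx = - \frac{3}{\left(a + 1\right)^{2}}.$$

Repeating $5$ times in total — each differentiation brings down another $\ln x$ — gives
$$\frac{d^{5}J}{da^{5}} = \int_{0}^{1} 3 x^{a} \log{\left(x \right)}^{5} \, dx = - \frac{360}{\left(a + 1\right)^{6}},$$
and the integrand here is exactly the target integrand, so $I = - \frac{360}{\left(a + 1\right)^{6}}$.

Setting $a = 3$:
$$I = - \frac{45}{512}.$$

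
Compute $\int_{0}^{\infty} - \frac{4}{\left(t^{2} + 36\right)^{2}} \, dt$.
$- \frac{\pi}{216}$

Begin with the known result
$$J(a) = \int_{0}^{\infty} - \frac{4}{a^{2} + t^{2}} \, dt = - \frac{2 \pi}{a}.$$

Differentiating under the integral sign with respect to $a$,
$$\frac{dJ}{da} = \int_{0}^{\infty} \frac{8 a}{\left(a^{2} + t^{2}\right)^{2}} \, dt = \frac{2 \pi}{a^{2}},$$
so $\int_{0}^{\infty} - \frac{4}{\left(a^{2} + t^{2}\right)^{2}} \, dt = - \frac{\pi}{a^{3}}$.

Setting $a = 6$:
$$I = - \frac{\pi}{216}.$$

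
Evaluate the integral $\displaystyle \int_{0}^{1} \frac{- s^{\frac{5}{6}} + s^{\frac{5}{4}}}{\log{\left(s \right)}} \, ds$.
$\log{\left(\frac{27}{22} \right)}$

Replace the exponent $\frac{5}{4}$ by a parameter $a$: let $I(a) = \int_{0}^{1} \frac{- s^{\frac{5}{6}} + s^{a}}{\log{\left(s \right)}} \, ds$.

Since $\dfrac{\partial}{\partial a}\,s^{a} = s^{a} \ln s$, the $\ln s$ in the denominator cancels and
$$\frac{dI}{da} = \int_{0}^{1} s^{a} \, ds = \left[\frac{s^{a+1}}{a+1}\right]_0^1 = \frac{1}{a + 1}.$$

Integrating with respect to $a$ gives $I(a) = \log{\left(\frac{6 a}{11} + \frac{6}{11} \right)} + C$.

At $a = \frac{5}{6}$ the integrand is identically $0$, so $I(\frac{5}{6}) = 0$. The closed form gives $0$, hence $C = 0$.

Setting $a = \frac{5}{4}$:
$$I = \log{\left(\frac{27}{22} \right)}.$$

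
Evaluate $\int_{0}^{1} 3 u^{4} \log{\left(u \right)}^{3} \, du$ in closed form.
$- \frac{18}{625}$

Start from the elementary integral
$$J(a) = \int_{0}^{1} 3 u^{a} \, du = \frac{3}{a + 1}.$$

Differentiating under the integral sign brings down a factor of $\ln u$:
$$\frac{dJ}{da} = \int_{0}^{1} 3 u^{a} \log{\left(u \right)} \, du = - \frac{3}{\left(a + 1\right)^{2}}.$$

Repeating $3$ times in total — each differentiation brings down another $\ln u$ — gives
$$\frac{d^{3}J}{da^{3}} = \int_{0}^{1} 3 u^{a} \log{\left(u \right)}^{3} \, du = - \frac{18}{\left(a + 1\right)^{4}},$$
and the integrand here is exactly the target integrand, so $I = - \frac{18}{\left(a + 1\right)^{4}}$.

Setting $a = 4$:
$$I = - \frac{18}{625}.$$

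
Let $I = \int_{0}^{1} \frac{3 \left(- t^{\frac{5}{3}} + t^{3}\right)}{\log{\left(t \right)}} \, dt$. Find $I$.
$\log{\left(\frac{27}{8} \right)}$

Introduce a parameter $a$ in the exponent: let $I(a) = \int_{0}^{1} \frac{3 \left(- t^{\frac{5}{3}} + t^{a}\right)}{\log{\left(t \right)}} \, dt$.

Since $\dfrac{\partial}{\partial a}\,t^{a} = t^{a} \ln t$, the $\ln t$ in the denominator cancels and
$$\frac{dI}{da} = \int_{0}^{1} 3 t^{a} \, dt = 3 \left[\frac{t^{a+1}}{a+1}\right]_0^1 = \frac{3}{a + 1}.$$

Integrating with respect to $a$ gives $I(a) = \log{\left(\frac{27 \left(a + 1\right)^{3}}{512} \right)} + C$.

At $a = \frac{5}{3}$ the integrand is identically $0$, so $I(\frac{5}{3}) = 0$. The closed form gives $0$, hence $C = 0$.

Setting $a = 3$:
$$I = \log{\left(\frac{27}{8} \right)}.$$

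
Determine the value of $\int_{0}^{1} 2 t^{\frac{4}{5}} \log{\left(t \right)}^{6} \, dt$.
$\frac{12500000}{531441}$

Begin with the known integral
$$J(a) = \int_{0}^{1} 2 t^{a} \, dt = \frac{2}{a + 1}.$$

Differentiating under the integral sign brings down a factor of $\ln t$:
$$\frac{dJ}{da} = \int_{0}^{1} 2 t^{a} \log{\left(t \right)} \, dt = - \frac{2}{\left(a + 1\right)^{2}}.$$

Repeating $6$ times in total — each differentiation brings down another $\ln t$ — gives
$$\frac{d^{6}J}{da^{6}} = \int_{0}^{1} 2 t^{a} \log{\left(t \right)}^{6} \, dt = \frac{1440}{\left(a + 1\right)^{7}},$$
and the integrand here is exactly the target integrand, so $I = \frac{1440}{\left(a + 1\right)^{7}}$.

Setting $a = \frac{4}{5}$:
$$I = \frac{12500000}{531441}.$$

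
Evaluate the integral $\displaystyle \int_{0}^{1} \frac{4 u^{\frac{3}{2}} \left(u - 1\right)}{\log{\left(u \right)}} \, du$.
$\log{\left(\frac{2401}{625} \right)}$

Consider the one-parameter family: let $I(a) = \int_{0}^{1} \frac{4 \left(- u^{\frac{3}{2}} + u^{a}\right)}{\log{\left(u \right)}} \, du$.

Since $\dfrac{\partial}{\partial a}\,u^{a} = u^{a} \ln u$, the $\ln u$ in the denominator cancels and
$$\frac{dI}{da} = \int_{0}^{1} 4 u^{a} \, du = 4 \left[\frac{u^{a+1}}{a+1}\right]_0^1 = \frac{4}{a + 1}.$$

Integrating with respect to $a$ gives $I(a) = \log{\left(\frac{16 \left(a + 1\right)^{4}}{625} \right)} + C$.

At $a = \frac{3}{2}$ the integrand is identically $0$, so $I(\frac{3}{2}) = 0$. The closed form gives $0$, hence $C = 0$.

Setting $a = \frac{5}{2}$:
$$I = \log{\left(\frac{2401}{625} \right)}.$$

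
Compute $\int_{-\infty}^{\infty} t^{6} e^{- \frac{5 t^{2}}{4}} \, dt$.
$\frac{48 \sqrt{5} \sqrt{\pi}}{125}$

Consider the simpler parametrised integral
$$J(a) = \int_{-\infty}^{\infty} e^{- a t^{2}} \, dt = \frac{\sqrt{\pi}}{\sqrt{a}}.$$

Differentiating under the integral sign brings down a factor of $(-t^2)$:
$$\frac{dJ}{da} = \int_{-\infty}^{\infty} - t^{2} e^{- a t^{2}} \, dt = - \frac{\sqrt{\pi}}{2 a^{\frac{3}{2}}}.$$

Repeating $3$ times in total — each differentiation brings down another $(-t^2)$ — gives
$$\frac{d^{3}J}{da^{3}} = \int_{-\infty}^{\infty} - t^{6} e^{- a t^{2}} \, dt = - \frac{15 \sqrt{\pi}}{8 a^{\frac{7}{2}}},$$
and the integrand here is $(-1)^{3}$ times the target integrand, so $I = (-1)^{3}\,\frac{d^{3}J}{da^{3}} = \frac{15 \sqrt{\pi}}{8 a^{\frac{7}{2}}}$.

Setting $a = \frac{5}{4}$:
$$I = \frac{48 \sqrt{5} \sqrt{\pi}}{125}.$$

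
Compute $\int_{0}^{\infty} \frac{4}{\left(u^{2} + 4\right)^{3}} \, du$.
$\frac{3 \pi}{128}$

Start from the standard arctangent integral
$$J(a) = \int_{0}^{\infty} \frac{4}{a^{2} + u^{2}} \, du = \frac{2 \pi}{a}.$$

Differentiating under the integral sign with respect to $a$,
$$\frac{dJ}{da} = \int_{0}^{\infty} - \frac{8 a}{\left(a^{2} + u^{2}\right)^{2}} \, du = - \frac{2 \pi}{a^{2}},$$
so $\int_{0}^{\infty} \frac{4}{\left(a^{2} + u^{2}\right)^{2}} \, du = \frac{\pi}{a^{3}}$.

Repeating — each differentiation of $1/(u^2+a^2)^j$ produces $-2ja/(u^2+a^2)^{j+1}$ — and dividing through by $-2ja$ at each step yields, after $2$ differentiations in total,
$$\int_{0}^{\infty} \frac{4}{\left(a^{2} + u^{2}\right)^{3}} \, du = \frac{3 \pi}{4 a^{5}}.$$

Setting $a = 2$:
$$I = \frac{3 \pi}{128}.$$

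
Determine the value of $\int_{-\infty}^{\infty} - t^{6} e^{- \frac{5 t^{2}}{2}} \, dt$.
$- \frac{3 \sqrt{10} \sqrt{\pi}}{125}$

Begin with the known integral
$$J(a) = \int_{-\infty}^{\infty} - e^{- a t^{2}} \, dt = - \frac{\sqrt{\pi}}{\sqrt{a}}.$$

Differentiating under the integral sign brings down a factor of $(-t^2)$:
$$\frac{dJ}{da} = \int_{-\infty}^{\infty} t^{2} e^{- a t^{2}} \, dt = \frac{\sqrt{\pi}}{2 a^{\frac{3}{2}}}.$$

Repeating $3$ times in total — each differentiation brings down another $(-t^2)$ — gives
$$\frac{d^{3}J}{da^{3}} = \int_{-\infty}^{\infty} t^{6} e^{- a t^{2}} \, dt = \frac{15 \sqrt{\pi}}{8 a^{\frac{7}{2}}},$$
and the integrand here is $(-1)^{3}$ times the target integrand, so $I = (-1)^{3}\,\frac{d^{3}J}{da^{3}} = - \frac{15 \sqrt{\pi}}{8 a^{\frac{7}{2}}}$.

Setting $a = \frac{5}{2}$:
$$I = - \frac{3 \sqrt{10} \sqrt{\pi}}{125}.$$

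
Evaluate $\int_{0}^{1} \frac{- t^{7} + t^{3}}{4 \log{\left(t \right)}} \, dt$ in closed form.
$- \frac{\log{\left(2 \right)}}{4}$

Consider the one-parameter family: let $I(a) = \int_{0}^{1} \frac{- t^{7} + t^{a}}{4 \log{\left(t \right)}} \, dt$.

Since $\dfrac{\partial}{\partial a}\,t^{a} = t^{a} \ln t$, the $\ln t$ in the denominator cancels and
$$\frac{dI}{da} = \int_{0}^{1} \frac{1}{4} t^{a} \, dt = \frac{1}{4} \left[\frac{t^{a+1}}{a+1}\right]_0^1 = \frac{1}{4 \left(a + 1\right)}.$$

Integrating with respect to $a$ gives $I(a) = \frac{\log{\left(a + 1 \right)}}{4} - \frac{3 \log{\left(2 \right)}}{4} + C$.

At $a = 7$ the integrand is identically $0$, so $I(7) = 0$. The closed form gives $0$, hence $C = 0$.

Setting $a = 3$:
$$I = - \frac{\log{\left(2 \right)}}{4}.$$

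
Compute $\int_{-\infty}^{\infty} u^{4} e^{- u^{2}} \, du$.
$\frac{3 \sqrt{\pi}}{4}$

Start from the elementary integral
$$J(a) = \int_{-\infty}^{\infty} e^{- a u^{2}} \, du = \frac{\sqrt{\pi}}{\sqrt{a}}.$$

Differentiating under the integral sign brings down a factor of $(-u^2)$:
$$\frac{dJ}{da} = \int_{-\infty}^{\infty} - u^{2} e^{- a u^{2}} \, du = - \frac{\sqrt{\pi}}{2 a^{\frac{3}{2}}}.$$

Repeating twice in total — each differentiation brings down another $(-u^2)$ — gives
$$\frac{d^{2}J}{da^{2}} = \int_{-\infty}^{\infty} u^{4} e^{- a u^{2}} \, du = \frac{3 \sqrt{\pi}}{4 a^{\frac{5}{2}}},$$
and the integrand here is exactly the target integrand, so $I = \frac{3 \sqrt{\pi}}{4 a^{\frac{5}{2}}}$.

Setting $a = 1$:
$$I = \frac{3 \sqrt{\pi}}{4}.$$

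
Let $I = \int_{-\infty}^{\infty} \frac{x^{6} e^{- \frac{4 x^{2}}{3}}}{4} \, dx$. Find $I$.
$\frac{405 \sqrt{3} \sqrt{\pi}}{4096}$

Begin with the known integral
$$J(a) = \int_{-\infty}^{\infty} \frac{e^{- a x^{2}}}{4} \, dx = \frac{\sqrt{\pi}}{4 \sqrt{a}}.$$

Differentiating under the integral sign brings down a factor of $(-x^2)$:
$$\frac{dJ}{da} = \int_{-\infty}^{\infty} - \frac{x^{2} e^{- a x^{2}}}{4} \, dx = - \frac{\sqrt{\pi}}{8 a^{\frac{3}{2}}}.$$

Repeating $3$ times in total — each differentiation brings down another $(-x^2)$ — gives
$$\frac{d^{3}J}{da^{3}} = \int_{-\infty}^{\infty} - \frac{x^{6} e^{- a x^{2}}}{4} \, dx = - \frac{15 \sqrt{\pi}}{32 a^{\frac{7}{2}}},$$
and the integrand here is $(-1)^{3}$ times the target integrand, so $I = (-1)^{3}\,\frac{d^{3}J}{da^{3}} = \frac{15 \sqrt{\pi}}{32 a^{\frac{7}{2}}}$.

Setting $a = \frac{4}{3}$:
$$I = \frac{405 \sqrt{3} \sqrt{\pi}}{4096}.$$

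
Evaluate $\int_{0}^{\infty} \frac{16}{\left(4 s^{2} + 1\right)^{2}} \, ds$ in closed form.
$2 \pi$

Start from the standard arctangent integral
$$J(a) = \int_{0}^{\infty} \frac{1}{a^{2} + s^{2}} \, ds = \frac{\pi}{2 a}.$$

Differentiating under the integral sign with respect to $a$,
$$\frac{dJ}{da} = \int_{0}^{\infty} - \frac{2 a}{\left(a^{2} + s^{2}\right)^{2}} \, ds = - \frac{\pi}{2 a^{2}},$$
so $\int_{0}^{\infty} \frac{1}{\left(a^{2} + s^{2}\right)^{2}} \, ds = \frac{\pi}{4 a^{3}}$.

Setting $a = \frac{1}{2}$:
$$I = 2 \pi.$$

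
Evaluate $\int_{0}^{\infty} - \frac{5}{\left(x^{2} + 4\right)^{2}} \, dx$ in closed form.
$- \frac{5 \pi}{32}$

Recall the elementary integral
$$J(a) = \int_{0}^{\infty} - \frac{5}{a^{2} + x^{2}} \, dx = - \frac{5 \pi}{2 a}.$$

Differentiating under the integral sign with respect to $a$,
$$\frac{dJ}{da} = \int_{0}^{\infty} \frac{10 a}{\left(a^{2} + x^{2}\right)^{2}} \, dx = \frac{5 \pi}{2 a^{2}},$$
so $\int_{0}^{\infty} - \frac{5}{\left(a^{2} + x^{2}\right)^{2}} \, dx = - \frac{5 \pi}{4 a^{3}}$.

Setting $a = 2$:
$$I = - \frac{5 \pi}{32}.$$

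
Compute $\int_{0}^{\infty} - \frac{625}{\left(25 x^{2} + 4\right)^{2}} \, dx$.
$- \frac{125 \pi}{32}$

Start from the standard arctangent integral
$$J(a) = \int_{0}^{\infty} - \frac{1}{a^{2} + x^{2}} \, dx = - \frac{\pi}{2 a}.$$

Differentiating under the integral sign with respect to $a$,
$$\frac{dJ}{da} = \int_{0}^{\infty} \frac{2 a}{\left(a^{2} + x^{2}\right)^{2}} \, dx = \frac{\pi}{2 a^{2}},$$
so $\int_{0}^{\infty} - \frac{1}{\left(a^{2} + x^{2}\right)^{2}} \, dx = - \frac{\pi}{4 a^{3}}$.

Setting $a = \frac{2}{5}$:
$$I = - \frac{125 \pi}{32}.$$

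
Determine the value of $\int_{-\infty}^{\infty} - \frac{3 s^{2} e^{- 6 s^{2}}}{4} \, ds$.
$- \frac{\sqrt{6} \sqrt{\pi}}{96}$

Begin with the known integral
$$J(a) = \int_{-\infty}^{\infty} - \frac{3 e^{- a s^{2}}}{4} \, ds = - \frac{3 \sqrt{\pi}}{4 \sqrt{a}}.$$

Differentiating under the integral sign brings down a factor of $(-s^2)$:
$$\frac{dJ}{da} = \int_{-\infty}^{\infty} \frac{3 s^{2} e^{- a s^{2}}}{4} \, ds = \frac{3 \sqrt{\pi}}{8 a^{\frac{3}{2}}}.$$

The integral on the left is $-I$, so $I = - \frac{3 \sqrt{\pi}}{8 a^{\frac{3}{2}}}$.

Setting $a = 6$:
$$I = - \frac{\sqrt{6} \sqrt{\pi}}{96}.$$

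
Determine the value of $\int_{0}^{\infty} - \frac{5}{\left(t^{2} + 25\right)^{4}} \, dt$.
$- \frac{\pi}{100000}$

Begin with the known result
$$J(a) = \int_{0}^{\infty} - \frac{5}{a^{2} + t^{2}} \, dt = - \frac{5 \pi}{2 a}.$$

Differentiating under the integral sign with respect to $a$,
$$\frac{dJ}{da} = \int_{0}^{\infty} \frac{10 a}{\left(a^{2} + t^{2}\right)^{2}} \, dt = \frac{5 \pi}{2 a^{2}},$$
so $\int_{0}^{\infty} - \frac{5}{\left(a^{2} + t^{2}\right)^{2}} \, dt = - \frac{5 \pi}{4 a^{3}}$.

Repeating — each differentiation of $1/(t^2+a^2)^j$ produces $-2ja/(t^2+a^2)^{j+1}$ — and dividing through by $-2ja$ at each step yields, after $3$ differentiations in total,
$$\int_{0}^{\infty} - \frac{5}{\left(a^{2} + t^{2}\right)^{4}} \, dt = - \frac{25 \pi}{32 a^{7}}.$$

Setting $a = 5$:
$$I = - \frac{\pi}{100000}.$$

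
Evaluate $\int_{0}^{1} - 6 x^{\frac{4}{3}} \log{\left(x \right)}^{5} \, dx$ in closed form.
$\frac{524880}{117649}$

Consider the simpler parametrised integral
$$J(a) = \int_{0}^{1} - 6 x^{a} \, dx = - \frac{6}{a + 1}.$$

Differentiating under the integral sign brings down a factor of $\ln x$:
$$\frac{dJ}{da} = \int_{0}^{1} - 6 x^{a} \log{\left(x \right)} \, dx = \frac{6}{\left(a + 1\right)^{2}}.$$

Repeating $5$ times in total — each differentiation brings down another $\ln x$ — gives
$$\frac{d^{5}J}{da^{5}} = \int_{0}^{1} - 6 x^{a} \log{\left(x \right)}^{5} \, dx = \frac{720}{\left(a + 1\right)^{6}},$$
and the integrand here is exactly the target integrand, so $I = \frac{720}{\left(a + 1\right)^{6}}$.

Setting $a = \frac{4}{3}$:
$$I = \frac{524880}{117649}.$$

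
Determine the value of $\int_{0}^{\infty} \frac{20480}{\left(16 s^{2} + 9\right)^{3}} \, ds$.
$\frac{320 \pi}{81}$

Recall the elementary integral
$$J(a) = \int_{0}^{\infty} \frac{5}{a^{2} + s^{2}} \, ds = \frac{5 \pi}{2 a}.$$

Differentiating under the integral sign with respect to $a$,
$$\frac{dJ}{da} = \int_{0}^{\infty} - \frac{10 a}{\left(a^{2} + s^{2}\right)^{2}} \, ds = - \frac{5 \pi}{2 a^{2}},$$
so $\int_{0}^{\infty} \frac{5}{\left(a^{2} + s^{2}\right)^{2}} \, ds = \frac{5 \pi}{4 a^{3}}$.

Repeating — each differentiation of $1/(s^2+a^2)^j$ produces $-2ja/(s^2+a^2)^{j+1}$ — and dividing through by $-2ja$ at each step yields, after $2$ differentiations in total,
$$\int_{0}^{\infty} \frac{5}{\left(a^{2} + s^{2}\right)^{3}} \, ds = \frac{15 \pi}{16 a^{5}}.$$

Setting $a = \frac{3}{4}$:
$$I = \frac{320 \pi}{81}.$$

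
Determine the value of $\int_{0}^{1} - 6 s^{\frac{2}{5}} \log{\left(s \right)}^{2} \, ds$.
$- \frac{1500}{343}$

Start from the elementary integral
$$J(a) = \int_{0}^{1} - 6 s^{a} \, ds = - \frac{6}{a + 1}.$$

Differentiating under the integral sign brings down a factor of $\ln s$:
$$\frac{dJ}{da} = \int_{0}^{1} - 6 s^{a} \log{\left(s \right)} \, ds = \frac{6}{\left(a + 1\right)^{2}}.$$

Repeating twice in total — each differentiation brings down another $\ln s$ — gives
$$\frac{d^{2}J}{da^{2}} = \int_{0}^{1} - 6 s^{a} \log{\left(s \right)}^{2} \, ds = - \frac{12}{\left(a + 1\right)^{3}},$$
and the integrand here is exactly the target integrand, so $I = - \frac{12}{\left(a + 1\right)^{3}}$.

Setting $a = \frac{2}{5}$:
$$I = - \frac{1500}{343}.$$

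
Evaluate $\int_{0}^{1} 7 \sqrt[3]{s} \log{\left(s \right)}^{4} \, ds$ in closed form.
$\frac{5103}{128}$

Consider the simpler parametrised integral
$$J(a) = \int_{0}^{1} 7 s^{a} \, ds = \frac{7}{a + 1}.$$

Differentiating under the integral sign brings down a factor of $\ln s$:
$$\frac{dJ}{da} = \int_{0}^{1} 7 s^{a} \log{\left(s \right)} \, ds = - \frac{7}{\left(a + 1\right)^{2}}.$$

Repeating $4$ times in total — each differentiation brings down another $\ln s$ — gives
$$\frac{d^{4}J}{da^{4}} = \int_{0}^{1} 7 s^{a} \log{\left(s \right)}^{4} \, ds = \frac{168}{\left(a + 1\right)^{5}},$$
and the integrand here is exactly the target integrand, so $I = \frac{168}{\left(a + 1\right)^{5}}$.

Setting $a = \frac{1}{3}$:
$$I = \frac{5103}{128}.$$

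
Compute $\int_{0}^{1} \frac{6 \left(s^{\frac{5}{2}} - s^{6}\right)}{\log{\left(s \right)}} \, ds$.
$- \log{\left(64 \right)}$

Consider the one-parameter family: let $I(a) = \int_{0}^{1} \frac{6 \left(s^{\frac{5}{2}} - s^{a}\right)}{\log{\left(s \right)}} \, ds$.

Since $\dfrac{\partial}{\partial a}\,s^{a} = s^{a} \ln s$, the $\ln s$ in the denominator cancels and
$$\frac{dI}{da} = \int_{0}^{1} -6 s^{a} \, ds = -6 \left[\frac{s^{a+1}}{a+1}\right]_0^1 = - \frac{6}{a + 1}.$$

Integrating with respect to $a$ gives $I(a) = - \log{\left(\frac{64 \left(a + 1\right)^{6}}{117649} \right)} + C$.

At $a = \frac{5}{2}$ the integrand is identically $0$, so $I(\frac{5}{2}) = 0$. The closed form gives $0$, hence $C = 0$.

Setting $a = 6$:
$$I = - \log{\left(64 \right)}.$$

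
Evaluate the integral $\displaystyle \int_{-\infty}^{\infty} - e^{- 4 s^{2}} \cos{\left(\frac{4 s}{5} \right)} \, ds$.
$- \frac{\sqrt{\pi}}{2 e^{\frac{1}{25}}}$

Define $I(b) = \int_{-\infty}^{\infty} - e^{- 4 s^{2}} \cos{\left(b s \right)} \, ds$.

Differentiating under the integral sign,
$$I'(b) = \int_{-\infty}^{\infty} s e^{- 4 s^{2}} \sin{\left(b s \right)} \, ds.$$

Integrate $\int_{-\infty}^{\infty} s \sin(b s)\, e^{- 4 s^{2}}\, ds$ by parts with $u = \sin(b s)$ and $dv = s\, e^{- 4 s^{2}}\, ds$, giving $v = - \frac{e^{- 4 s^{2}}}{8}$. The boundary term vanishes and
$$\int_{-\infty}^{\infty} s \sin(b s)\, e^{- 4 s^{2}}\, ds = \frac{b}{8} \int_{-\infty}^{\infty} \cos(b s)\, e^{- 4 s^{2}}\, ds,$$
so $I'(b) = - \frac{b}{8}\, I(b)$.

This is a separable first-order ODE; solving with the initial condition $I(0) = \int_{-\infty}^{\infty} - e^{- 4 s^{2}}\,ds = - \frac{\sqrt{\pi}}{2}$ gives
$$I(b) = - \frac{\sqrt{\pi} e^{- \frac{b^{2}}{16}}}{2}.$$

Setting $b = \frac{4}{5}$:
$$I = - \frac{\sqrt{\pi}}{2 e^{\frac{1}{25}}}.$$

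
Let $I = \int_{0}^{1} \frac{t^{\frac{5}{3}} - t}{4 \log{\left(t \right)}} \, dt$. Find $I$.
$- \frac{\log{\left(3 \right)}}{4} + \frac{\log{\left(2 \right)}}{2}$

Introduce a parameter $a$ in the exponent: let $I(a) = \int_{0}^{1} \frac{- t + t^{a}}{4 \log{\left(t \right)}} \, dt$.

Since $\dfrac{\partial}{\partial a}\,t^{a} = t^{a} \ln t$, the $\ln t$ in the denominator cancels and
$$\frac{dI}{da} = \int_{0}^{1} \frac{1}{4} t^{a} \, dt = \frac{1}{4} \left[\frac{t^{a+1}}{a+1}\right]_0^1 = \frac{1}{4 \left(a + 1\right)}.$$

Integrating with respect to $a$ gives $I(a) = \frac{\log{\left(a + 1 \right)}}{4} - \frac{\log{\left(2 \right)}}{4} + C$.

At $a = 1$ the integrand is identically $0$, so $I(1) = 0$. The closed form gives $0$, hence $C = 0$.

Setting $a = \frac{5}{3}$:
$$I = - \frac{\log{\left(3 \right)}}{4} + \frac{\log{\left(2 \right)}}{2}.$$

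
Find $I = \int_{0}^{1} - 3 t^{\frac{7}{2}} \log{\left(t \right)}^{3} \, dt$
$\frac{32}{729}$

Begin with the known integral
$$J(a) = \int_{0}^{1} - 3 t^{a} \, dt = - \frac{3}{a + 1}.$$

Differentiating under the integral sign brings down a factor of $\ln t$:
$$\frac{dJ}{da} = \int_{0}^{1} - 3 t^{a} \log{\left(t \right)} \, dt = \frac{3}{\left(a + 1\right)^{2}}.$$

Repeating $3$ times in total — each differentiation brings down another $\ln t$ — gives
$$\frac{d^{3}J}{da^{3}} = \int_{0}^{1} - 3 t^{a} \log{\left(t \right)}^{3} \, dt = \frac{18}{\left(a + 1\right)^{4}},$$
and the integrand here is exactly the target integrand, so $I = \frac{18}{\left(a + 1\right)^{4}}$.

Setting $a = \frac{7}{2}$:
$$I = \frac{32}{729}.$$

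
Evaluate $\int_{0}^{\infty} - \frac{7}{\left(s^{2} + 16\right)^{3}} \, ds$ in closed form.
$- \frac{21 \pi}{16384}$

Recall the elementary integral
$$J(a) = \int_{0}^{\infty} - \frac{7}{a^{2} + s^{2}} \, ds = - \frac{7 \pi}{2 a}.$$

Differentiating under the integral sign with respect to $a$,
$$\frac{dJ}{da} = \int_{0}^{\infty} \frac{14 a}{\left(a^{2} + s^{2}\right)^{2}} \, ds = \frac{7 \pi}{2 a^{2}},$$
so $\int_{0}^{\infty} - \frac{7}{\left(a^{2} + s^{2}\right)^{2}} \, ds = - \frac{7 \pi}{4 a^{3}}$.

Repeating — each differentiation of $1/(s^2+a^2)^j$ produces $-2ja/(s^2+a^2)^{j+1}$ — and dividing through by $-2ja$ at each step yields, after $2$ differentiations in total,
$$\int_{0}^{\infty} - \frac{7}{\left(a^{2} + s^{2}\right)^{3}} \, ds = - \frac{21 \pi}{16 a^{5}}.$$

Setting $a = 4$:
$$I = - \frac{21 \pi}{16384}.$$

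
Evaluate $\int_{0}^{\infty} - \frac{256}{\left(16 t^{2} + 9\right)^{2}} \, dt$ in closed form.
$- \frac{16 \pi}{27}$

Begin with the known result
$$J(a) = \int_{0}^{\infty} - \frac{1}{a^{2} + t^{2}} \, dt = - \frac{\pi}{2 a}.$$

Differentiating under the integral sign with respect to $a$,
$$\frac{dJ}{da} = \int_{0}^{\infty} \frac{2 a}{\left(a^{2} + t^{2}\right)^{2}} \, dt = \frac{\pi}{2 a^{2}},$$
so $\int_{0}^{\infty} - \frac{1}{\left(a^{2} + t^{2}\right)^{2}} \, dt = - \frac{\pi}{4 a^{3}}$.

Setting $a = \frac{3}{4}$:
$$I = - \frac{16 \pi}{27}.$$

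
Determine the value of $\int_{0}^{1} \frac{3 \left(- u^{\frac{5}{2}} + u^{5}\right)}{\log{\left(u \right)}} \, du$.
$\log{\left(\frac{1728}{343} \right)}$

Introduce a parameter $a$ in the exponent: let $I(a) = \int_{0}^{1} \frac{3 \left(- u^{\frac{5}{2}} + u^{a}\right)}{\log{\left(u \right)}} \, du$.

Since $\dfrac{\partial}{\partial a}\,u^{a} = u^{a} \ln u$, the $\ln u$ in the denominator cancels and
$$\frac{dI}{da} = \int_{0}^{1} 3 u^{a} \, du = 3 \left[\frac{u^{a+1}}{a+1}\right]_0^1 = \frac{3}{a + 1}.$$

Integrating with respect to $a$ gives $I(a) = \log{\left(\frac{8 \left(a + 1\right)^{3}}{343} \right)} + C$.

At $a = \frac{5}{2}$ the integrand is identically $0$, so $I(\frac{5}{2}) = 0$. The closed form gives $0$, hence $C = 0$.

Setting $a = 5$:
$$I = \log{\left(\frac{1728}{343} \right)}.$$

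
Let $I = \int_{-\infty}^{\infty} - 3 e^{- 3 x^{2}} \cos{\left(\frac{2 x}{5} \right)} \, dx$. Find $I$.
$- \frac{\sqrt{3} \sqrt{\pi}}{e^{\frac{1}{75}}}$

Treat the cosine frequency as a parameter and define $I(b) = \int_{-\infty}^{\infty} - 3 e^{- 3 x^{2}} \cos{\left(b x \right)} \, dx$.

Differentiating under the integral sign,
$$I'(b) = \int_{-\infty}^{\infty} 3 x e^{- 3 x^{2}} \sin{\left(b x \right)} \, dx.$$

Integrate $\int_{-\infty}^{\infty} x \sin(b x)\, e^{- 3 x^{2}}\, dx$ by parts with $u = \sin(b x)$ and $dv = x\, e^{- 3 x^{2}}\, dx$, giving $v = - \frac{e^{- 3 x^{2}}}{6}$. The boundary term vanishes and
$$\int_{-\infty}^{\infty} x \sin(b x)\, e^{- 3 x^{2}}\, dx = \frac{b}{6} \int_{-\infty}^{\infty} \cos(b x)\, e^{- 3 x^{2}}\, dx,$$
so $I'(b) = - \frac{b}{6}\, I(b)$.

This is a separable first-order ODE; solving with the initial condition $I(0) = \int_{-\infty}^{\infty} - 3 e^{- 3 x^{2}}\,dx = - \sqrt{3} \sqrt{\pi}$ gives
$$I(b) = - \sqrt{3} \sqrt{\pi} e^{- \frac{b^{2}}{12}}.$$

Setting $b = \frac{2}{5}$:
$$I = - \frac{\sqrt{3} \sqrt{\pi}}{e^{\frac{1}{75}}}.$$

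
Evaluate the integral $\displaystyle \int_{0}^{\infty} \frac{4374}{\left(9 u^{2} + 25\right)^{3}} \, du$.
$\frac{2187 \pi}{25000}$

Start from the standard arctangent integral
$$J(a) = \int_{0}^{\infty} \frac{6}{a^{2} + u^{2}} \, du = \frac{3 \pi}{a}.$$

Differentiating under the integral sign with respect to $a$,
$$\frac{dJ}{da} = \int_{0}^{\infty} - \frac{12 a}{\left(a^{2} + u^{2}\right)^{2}} \, du = - \frac{3 \pi}{a^{2}},$$
so $\int_{0}^{\infty} \frac{6}{\left(a^{2} + u^{2}\right)^{2}} \, du = \frac{3 \pi}{2 a^{3}}$.

Repeating — each differentiation of $1/(u^2+a^2)^j$ produces $-2ja/(u^2+a^2)^{j+1}$ — and dividing through by $-2ja$ at each step yields, after $2$ differentiations in total,
$$\int_{0}^{\infty} \frac{6}{\left(a^{2} + u^{2}\right)^{3}} \, du = \frac{9 \pi}{8 a^{5}}.$$

Setting $a = \frac{5}{3}$:
$$I = \frac{2187 \pi}{25000}.$$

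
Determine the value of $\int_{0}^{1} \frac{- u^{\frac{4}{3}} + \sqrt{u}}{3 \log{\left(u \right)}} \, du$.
$\log{\left(\frac{42^{\frac{2}{3}}}{14} \right)}$

Introduce a parameter $a$ in the exponent: let $I(a) = \int_{0}^{1} \frac{- u^{\frac{4}{3}} + u^{a}}{3 \log{\left(u \right)}} \, du$.

Since $\dfrac{\partial}{\partial a}\,u^{a} = u^{a} \ln u$, the $\ln u$ in the denominator cancels and
$$\frac{dI}{da} = \int_{0}^{1} \frac{1}{3} u^{a} \, du = \frac{1}{3} \left[\frac{u^{a+1}}{a+1}\right]_0^1 = \frac{1}{3 \left(a + 1\right)}.$$

Integrating with respect to $a$ gives $I(a) = \frac{\log{\left(a + 1 \right)}}{3} - \frac{\log{\left(7 \right)}}{3} + \frac{\log{\left(3 \right)}}{3} + C$.

At $a = \frac{4}{3}$ the integrand is identically $0$, so $I(\frac{4}{3}) = 0$. The closed form gives $0$, hence $C = 0$.

Setting $a = \frac{1}{2}$:
$$I = \log{\left(\frac{42^{\frac{2}{3}}}{14} \right)}.$$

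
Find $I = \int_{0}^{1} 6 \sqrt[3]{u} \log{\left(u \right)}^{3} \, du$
$- \frac{729}{64}$

Consider the simpler parametrised integral
$$J(a) = \int_{0}^{1} 6 u^{a} \, du = \frac{6}{a + 1}.$$

Differentiating under the integral sign brings down a factor of $\ln u$:
$$\frac{dJ}{da} = \int_{0}^{1} 6 u^{a} \log{\left(u \right)} \, du = - \frac{6}{\left(a + 1\right)^{2}}.$$

Repeating $3$ times in total — each differentiation brings down another $\ln u$ — gives
$$\frac{d^{3}J}{da^{3}} = \int_{0}^{1} 6 u^{a} \log{\left(u \right)}^{3} \, du = - \frac{36}{\left(a + 1\right)^{4}},$$
and the integrand here is exactly the target integrand, so $I = - \frac{36}{\left(a + 1\right)^{4}}$.

Setting $a = \frac{1}{3}$:
$$I = - \frac{729}{64}.$$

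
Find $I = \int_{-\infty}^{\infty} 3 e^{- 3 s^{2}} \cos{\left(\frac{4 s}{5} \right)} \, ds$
$\frac{\sqrt{3} \sqrt{\pi}}{e^{\frac{4}{75}}}$

Let $b$ denote the cosine frequency and define $I(b) = \int_{-\infty}^{\infty} 3 e^{- 3 s^{2}} \cos{\left(b s \right)} \, ds$.

Differentiating under the integral sign,
$$I'(b) = \int_{-\infty}^{\infty} - 3 s e^{- 3 s^{2}} \sin{\left(b s \right)} \, ds.$$

Integrate $\int_{-\infty}^{\infty} s \sin(b s)\, e^{- 3 s^{2}}\, ds$ by parts with $u = \sin(b s)$ and $dv = s\, e^{- 3 s^{2}}\, ds$, giving $v = - \frac{e^{- 3 s^{2}}}{6}$. The boundary term vanishes and
$$\int_{-\infty}^{\infty} s \sin(b s)\, e^{- 3 s^{2}}\, ds = \frac{b}{6} \int_{-\infty}^{\infty} \cos(b s)\, e^{- 3 s^{2}}\, ds,$$
so $I'(b) = - \frac{b}{6}\, I(b)$.

This is a separable first-order ODE; solving with the initial condition $I(0) = \int_{-\infty}^{\infty} 3 e^{- 3 s^{2}}\,ds = \sqrt{3} \sqrt{\pi}$ gives
$$I(b) = \sqrt{3} \sqrt{\pi} e^{- \frac{b^{2}}{12}}.$$

Setting $b = \frac{4}{5}$:
$$I = \frac{\sqrt{3} \sqrt{\pi}}{e^{\frac{4}{75}}}.$$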